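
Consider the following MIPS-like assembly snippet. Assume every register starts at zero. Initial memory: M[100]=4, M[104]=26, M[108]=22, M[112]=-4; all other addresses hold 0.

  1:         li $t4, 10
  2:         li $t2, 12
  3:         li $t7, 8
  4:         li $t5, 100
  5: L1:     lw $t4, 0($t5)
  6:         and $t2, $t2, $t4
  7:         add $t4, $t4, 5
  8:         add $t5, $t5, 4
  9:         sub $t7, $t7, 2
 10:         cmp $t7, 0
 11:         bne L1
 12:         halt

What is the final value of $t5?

li $t4, 10 → $t4=10
li $t2, 12 → $t2=12
li $t7, 8 → $t7=8
li $t5, 100 → $t5=100
lw $t4, 0($t5) → $t4=M[100]=4
and $t2, $t2, $t4 → $t2=12&4=4
add $t4, $t4, 5 → $t4=4+5=9
add $t5, $t5, 4 → $t5=100+4=104
sub $t7, $t7, 2 → $t7=8-2=6
cmp $t7, 0  (cmp 6,0)
bne L1: taken
lw $t4, 0($t5) → $t4=M[104]=26
and $t2, $t2, $t4 → $t2=4&26=0
add $t4, $t4, 5 → $t4=26+5=31
add $t5, $t5, 4 → $t5=104+4=108
sub $t7, $t7, 2 → $t7=6-2=4
cmp $t7, 0  (cmp 4,0)
bne L1: taken
lw $t4, 0($t5) → $t4=M[108]=22
and $t2, $t2, $t4 → $t2=0&22=0
add $t4, $t4, 5 → $t4=22+5=27
add $t5, $t5, 4 → $t5=108+4=112
sub $t7, $t7, 2 → $t7=4-2=2
cmp $t7, 0  (cmp 2,0)
bne L1: taken
lw $t4, 0($t5) → $t4=M[112]=-4
and $t2, $t2, $t4 → $t2=0&(-4)=0
add $t4, $t4, 5 → $t4=(-4)+5=1
add $t5, $t5, 4 → $t5=112+4=116
sub $t7, $t7, 2 → $t7=2-2=0
cmp $t7, 0  (cmp 0,0)
bne L1: not taken
halt.

116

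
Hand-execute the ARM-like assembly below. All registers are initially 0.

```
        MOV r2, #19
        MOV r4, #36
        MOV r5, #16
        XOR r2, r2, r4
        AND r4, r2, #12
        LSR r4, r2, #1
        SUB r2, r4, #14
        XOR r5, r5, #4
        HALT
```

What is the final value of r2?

13

MOV r2, #19 → r2=19
MOV r4, #36 → r4=36
MOV r5, #16 → r5=16
XOR r2, r2, r4 → r2=19^36=55
AND r4, r2, #12 → r4=55&12=4
LSR r4, r2, #1 → r4=55>>1=27
SUB r2, r4, #14 → r2=27-14=13
XOR r5, r5, #4 → r5=16^4=20
halt.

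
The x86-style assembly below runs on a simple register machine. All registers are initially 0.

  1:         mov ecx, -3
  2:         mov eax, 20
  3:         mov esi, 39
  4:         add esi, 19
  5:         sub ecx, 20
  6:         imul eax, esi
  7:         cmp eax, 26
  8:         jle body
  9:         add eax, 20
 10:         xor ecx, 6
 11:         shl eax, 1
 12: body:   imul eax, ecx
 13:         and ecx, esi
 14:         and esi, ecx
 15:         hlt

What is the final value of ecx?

42

ecx=-3
eax=20
esi=39
esi=39+19=58
ecx=(-3)-20=-23
eax=20*58=1160
cmp eax, 26  (cmp 1160,26)
jle body: not taken
eax=1160+20=1180
ecx=(-23)^6=-17
eax=1180<<1=2360
eax=2360*(-17)=-40120
ecx=(-17)&58=42
esi=58&42=42
halt.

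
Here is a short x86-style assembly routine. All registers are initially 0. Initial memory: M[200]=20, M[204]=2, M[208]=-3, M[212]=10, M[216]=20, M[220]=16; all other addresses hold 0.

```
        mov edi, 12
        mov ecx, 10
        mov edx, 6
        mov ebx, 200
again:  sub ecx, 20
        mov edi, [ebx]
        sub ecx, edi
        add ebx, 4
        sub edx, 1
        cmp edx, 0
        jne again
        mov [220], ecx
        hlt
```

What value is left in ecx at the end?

-175

edi=12
ecx=10
edx=6
ebx=200
ecx=10-20=-10
edi=M[200]=20
ecx=(-10)-20=-30
ebx=200+4=204
edx=6-1=5
cmp edx, 0  (cmp 5,0)
jne again: taken
ecx=(-30)-20=-50
edi=M[204]=2
ecx=(-50)-2=-52
ebx=204+4=208
edx=5-1=4
cmp edx, 0  (cmp 4,0)
jne again: taken
ecx=(-52)-20=-72
edi=M[208]=-3
ecx=(-72)-(-3)=-69
ebx=208+4=212
edx=4-1=3
cmp edx, 0  (cmp 3,0)
jne again: taken
ecx=(-69)-20=-89
edi=M[212]=10
ecx=(-89)-10=-99
ebx=212+4=216
edx=3-1=2
cmp edx, 0  (cmp 2,0)
jne again: taken
ecx=(-99)-20=-119
edi=M[216]=20
ecx=(-119)-20=-139
ebx=216+4=220
edx=2-1=1
cmp edx, 0  (cmp 1,0)
jne again: taken
ecx=(-139)-20=-159
edi=M[220]=16
ecx=(-159)-16=-175
ebx=220+4=224
edx=1-1=0
cmp edx, 0  (cmp 0,0)
jne again: not taken
mov [220], ecx → M[220]=-175
halt.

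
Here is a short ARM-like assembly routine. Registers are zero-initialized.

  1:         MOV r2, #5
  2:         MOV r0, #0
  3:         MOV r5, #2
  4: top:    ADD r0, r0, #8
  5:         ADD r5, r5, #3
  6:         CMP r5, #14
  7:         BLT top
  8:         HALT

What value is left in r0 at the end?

MOV r2, #5 → r2=5
MOV r0, #0 → r0=0
MOV r5, #2 → r5=2
ADD r0, r0, #8 → r0=0+8=8
ADD r5, r5, #3 → r5=2+3=5
CMP r5, #14  (cmp 5,14)
BLT top: taken
ADD r0, r0, #8 → r0=8+8=16
ADD r5, r5, #3 → r5=5+3=8
CMP r5, #14  (cmp 8,14)
BLT top: taken
ADD r0, r0, #8 → r0=16+8=24
ADD r5, r5, #3 → r5=8+3=11
CMP r5, #14  (cmp 11,14)
BLT top: taken
ADD r0, r0, #8 → r0=24+8=32
ADD r5, r5, #3 → r5=11+3=14
CMP r5, #14  (cmp 14,14)
BLT top: not taken
halt.

32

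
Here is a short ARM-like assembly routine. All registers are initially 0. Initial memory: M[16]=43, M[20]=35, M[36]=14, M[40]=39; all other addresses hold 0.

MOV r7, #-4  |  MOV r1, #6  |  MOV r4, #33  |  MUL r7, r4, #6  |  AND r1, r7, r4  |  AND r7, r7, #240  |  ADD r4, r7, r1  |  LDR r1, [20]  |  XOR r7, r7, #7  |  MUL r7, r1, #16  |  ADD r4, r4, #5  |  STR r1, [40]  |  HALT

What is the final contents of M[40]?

r7=-4
r1=6
r4=33
r7=33*6=198
r1=198&33=0
r7=198&240=192
r4=192+0=192
r1=M[20]=35
r7=192^7=199
r7=35*16=560
r4=192+5=197
STR r1, [40] → M[40]=35
halt.

35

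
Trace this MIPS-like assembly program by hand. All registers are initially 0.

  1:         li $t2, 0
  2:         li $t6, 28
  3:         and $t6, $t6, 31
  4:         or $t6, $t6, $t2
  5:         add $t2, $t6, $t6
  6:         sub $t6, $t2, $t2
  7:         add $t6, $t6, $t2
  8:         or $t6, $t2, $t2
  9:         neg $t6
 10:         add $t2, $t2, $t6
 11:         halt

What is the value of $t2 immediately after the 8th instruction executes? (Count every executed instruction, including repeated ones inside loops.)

$t2=0
$t6=28
$t6=28&31=28
$t6=28|0=28
$t2=28+28=56
$t6=56-56=0
$t6=0+56=56
$t6=56|56=56
After step 8: $t2 = 56.

56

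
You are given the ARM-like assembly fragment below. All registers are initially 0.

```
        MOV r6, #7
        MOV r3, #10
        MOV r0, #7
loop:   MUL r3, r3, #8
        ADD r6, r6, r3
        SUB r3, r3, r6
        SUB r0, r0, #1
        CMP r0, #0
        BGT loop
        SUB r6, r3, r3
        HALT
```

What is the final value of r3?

MOV r6, #7 → r6=7
MOV r3, #10 → r3=10
MOV r0, #7 → r0=7
MUL r3, r3, #8 → r3=10*8=80
ADD r6, r6, r3 → r6=7+80=87
SUB r3, r3, r6 → r3=80-87=-7
SUB r0, r0, #1 → r0=7-1=6
CMP r0, #0  (cmp 6,0)
BGT loop: taken
MUL r3, r3, #8 → r3=(-7)*8=-56
ADD r6, r6, r3 → r6=87+(-56)=31
SUB r3, r3, r6 → r3=(-56)-31=-87
SUB r0, r0, #1 → r0=6-1=5
CMP r0, #0  (cmp 5,0)
BGT loop: taken
MUL r3, r3, #8 → r3=(-87)*8=-696
ADD r6, r6, r3 → r6=31+(-696)=-665
SUB r3, r3, r6 → r3=(-696)-(-665)=-31
SUB r0, r0, #1 → r0=5-1=4
CMP r0, #0  (cmp 4,0)
BGT loop: taken
MUL r3, r3, #8 → r3=(-31)*8=-248
ADD r6, r6, r3 → r6=(-665)+(-248)=-913
SUB r3, r3, r6 → r3=(-248)-(-913)=665
SUB r0, r0, #1 → r0=4-1=3
CMP r0, #0  (cmp 3,0)
BGT loop: taken
MUL r3, r3, #8 → r3=665*8=5320
ADD r6, r6, r3 → r6=(-913)+5320=4407
SUB r3, r3, r6 → r3=5320-4407=913
SUB r0, r0, #1 → r0=3-1=2
CMP r0, #0  (cmp 2,0)
BGT loop: taken
MUL r3, r3, #8 → r3=913*8=7304
ADD r6, r6, r3 → r6=4407+7304=11711
SUB r3, r3, r6 → r3=7304-11711=-4407
SUB r0, r0, #1 → r0=2-1=1
CMP r0, #0  (cmp 1,0)
BGT loop: taken
MUL r3, r3, #8 → r3=(-4407)*8=-35256
ADD r6, r6, r3 → r6=11711+(-35256)=-23545
SUB r3, r3, r6 → r3=(-35256)-(-23545)=-11711
SUB r0, r0, #1 → r0=1-1=0
CMP r0, #0  (cmp 0,0)
BGT loop: not taken
SUB r6, r3, r3 → r6=(-11711)-(-11711)=0
halt.

-11711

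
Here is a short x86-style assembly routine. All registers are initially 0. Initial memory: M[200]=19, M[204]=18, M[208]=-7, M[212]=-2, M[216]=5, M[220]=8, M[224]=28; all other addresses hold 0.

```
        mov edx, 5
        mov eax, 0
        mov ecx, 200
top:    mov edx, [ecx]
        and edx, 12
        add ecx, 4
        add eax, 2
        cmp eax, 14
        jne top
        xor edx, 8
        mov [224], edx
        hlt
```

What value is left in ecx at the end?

228

mov edx, 5 → edx=5
mov eax, 0 → eax=0
mov ecx, 200 → ecx=200
mov edx, [ecx] → edx=M[200]=19
and edx, 12 → edx=19&12=0
add ecx, 4 → ecx=200+4=204
add eax, 2 → eax=0+2=2
cmp eax, 14  (cmp 2,14)
jne top: taken
mov edx, [ecx] → edx=M[204]=18
and edx, 12 → edx=18&12=0
add ecx, 4 → ecx=204+4=208
add eax, 2 → eax=2+2=4
cmp eax, 14  (cmp 4,14)
jne top: taken
mov edx, [ecx] → edx=M[208]=-7
and edx, 12 → edx=(-7)&12=8
add ecx, 4 → ecx=208+4=212
add eax, 2 → eax=4+2=6
cmp eax, 14  (cmp 6,14)
jne top: taken
mov edx, [ecx] → edx=M[212]=-2
and edx, 12 → edx=(-2)&12=12
add ecx, 4 → ecx=212+4=216
add eax, 2 → eax=6+2=8
cmp eax, 14  (cmp 8,14)
jne top: taken
mov edx, [ecx] → edx=M[216]=5
and edx, 12 → edx=5&12=4
add ecx, 4 → ecx=216+4=220
add eax, 2 → eax=8+2=10
cmp eax, 14  (cmp 10,14)
jne top: taken
mov edx, [ecx] → edx=M[220]=8
and edx, 12 → edx=8&12=8
add ecx, 4 → ecx=220+4=224
add eax, 2 → eax=10+2=12
cmp eax, 14  (cmp 12,14)
jne top: taken
mov edx, [ecx] → edx=M[224]=28
and edx, 12 → edx=28&12=12
add ecx, 4 → ecx=224+4=228
add eax, 2 → eax=12+2=14
cmp eax, 14  (cmp 14,14)
jne top: not taken
xor edx, 8 → edx=12^8=4
mov [224], edx → M[224]=4
halt.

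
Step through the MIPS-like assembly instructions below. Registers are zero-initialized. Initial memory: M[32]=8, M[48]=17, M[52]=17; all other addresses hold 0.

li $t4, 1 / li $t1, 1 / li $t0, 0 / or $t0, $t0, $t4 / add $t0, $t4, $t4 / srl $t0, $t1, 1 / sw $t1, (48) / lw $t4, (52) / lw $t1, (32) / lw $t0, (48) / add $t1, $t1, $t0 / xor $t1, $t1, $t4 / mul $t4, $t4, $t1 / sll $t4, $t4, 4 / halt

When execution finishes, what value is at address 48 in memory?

1

$t4=1
$t1=1
$t0=0
$t0=0|1=1
$t0=1+1=2
$t0=1>>1=0
sw $t1, (48) → M[48]=1
$t4=M[52]=17
$t1=M[32]=8
$t0=M[48]=1
$t1=8+1=9
$t1=9^17=24
$t4=17*24=408
$t4=408<<4=6528
halt.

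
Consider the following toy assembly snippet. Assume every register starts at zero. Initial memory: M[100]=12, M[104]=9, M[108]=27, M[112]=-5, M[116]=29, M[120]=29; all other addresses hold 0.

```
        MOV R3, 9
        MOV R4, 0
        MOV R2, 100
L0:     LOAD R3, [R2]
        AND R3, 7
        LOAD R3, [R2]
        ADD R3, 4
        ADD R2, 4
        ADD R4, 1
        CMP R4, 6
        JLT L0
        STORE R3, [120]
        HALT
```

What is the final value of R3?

R3=9
R4=0
R2=100
R3=M[100]=12
R3=12&7=4
R3=M[100]=12
R3=12+4=16
R2=100+4=104
R4=0+1=1
CMP R4, 6  (cmp 1,6)
JLT L0: taken
R3=M[104]=9
R3=9&7=1
R3=M[104]=9
R3=9+4=13
R2=104+4=108
R4=1+1=2
CMP R4, 6  (cmp 2,6)
JLT L0: taken
R3=M[108]=27
R3=27&7=3
R3=M[108]=27
R3=27+4=31
R2=108+4=112
R4=2+1=3
CMP R4, 6  (cmp 3,6)
JLT L0: taken
R3=M[112]=-5
R3=(-5)&7=3
R3=M[112]=-5
R3=(-5)+4=-1
R2=112+4=116
R4=3+1=4
CMP R4, 6  (cmp 4,6)
JLT L0: taken
R3=M[116]=29
R3=29&7=5
R3=M[116]=29
R3=29+4=33
R2=116+4=120
R4=4+1=5
CMP R4, 6  (cmp 5,6)
JLT L0: taken
R3=M[120]=29
R3=29&7=5
R3=M[120]=29
R3=29+4=33
R2=120+4=124
R4=5+1=6
CMP R4, 6  (cmp 6,6)
JLT L0: not taken
STORE R3, [120] → M[120]=33
halt.

33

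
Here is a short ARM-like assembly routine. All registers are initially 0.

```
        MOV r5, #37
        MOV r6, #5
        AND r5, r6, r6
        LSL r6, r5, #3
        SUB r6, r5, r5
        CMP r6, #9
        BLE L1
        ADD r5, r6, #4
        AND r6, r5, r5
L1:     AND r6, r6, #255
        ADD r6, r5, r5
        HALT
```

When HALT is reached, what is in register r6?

MOV r5, #37 → r5=37
MOV r6, #5 → r6=5
AND r5, r6, r6 → r5=5&5=5
LSL r6, r5, #3 → r6=5<<3=40
SUB r6, r5, r5 → r6=5-5=0
CMP r6, #9  (cmp 0,9)
BLE L1: taken
AND r6, r6, #255 → r6=0&255=0
ADD r6, r5, r5 → r6=5+5=10
halt.

10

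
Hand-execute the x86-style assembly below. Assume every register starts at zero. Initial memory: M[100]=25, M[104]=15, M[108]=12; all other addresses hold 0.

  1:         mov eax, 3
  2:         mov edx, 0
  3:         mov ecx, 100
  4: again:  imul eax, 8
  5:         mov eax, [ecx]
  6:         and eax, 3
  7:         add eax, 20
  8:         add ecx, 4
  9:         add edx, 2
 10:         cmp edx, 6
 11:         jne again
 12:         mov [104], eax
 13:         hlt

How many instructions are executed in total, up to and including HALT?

29

eax=3
edx=0
ecx=100
eax=3*8=24
eax=M[100]=25
eax=25&3=1
eax=1+20=21
ecx=100+4=104
edx=0+2=2
cmp edx, 6  (cmp 2,6)
jne again: taken
eax=21*8=168
eax=M[104]=15
eax=15&3=3
eax=3+20=23
ecx=104+4=108
edx=2+2=4
cmp edx, 6  (cmp 4,6)
jne again: taken
eax=23*8=184
eax=M[108]=12
eax=12&3=0
eax=0+20=20
ecx=108+4=112
edx=4+2=6
cmp edx, 6  (cmp 6,6)
jne again: not taken
mov [104], eax → M[104]=20
halt.
Total executed instructions: 29.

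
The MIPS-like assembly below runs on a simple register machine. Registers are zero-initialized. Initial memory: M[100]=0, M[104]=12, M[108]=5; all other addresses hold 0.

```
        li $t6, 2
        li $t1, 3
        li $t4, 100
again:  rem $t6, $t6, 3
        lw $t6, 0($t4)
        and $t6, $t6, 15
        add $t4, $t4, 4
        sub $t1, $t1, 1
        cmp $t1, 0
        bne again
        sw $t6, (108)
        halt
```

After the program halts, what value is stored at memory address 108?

5

$t6=2
$t1=3
$t4=100
$t6=2%3=2
$t6=M[100]=0
$t6=0&15=0
$t4=100+4=104
$t1=3-1=2
cmp $t1, 0  (cmp 2,0)
bne again: taken
$t6=0%3=0
$t6=M[104]=12
$t6=12&15=12
$t4=104+4=108
$t1=2-1=1
cmp $t1, 0  (cmp 1,0)
bne again: taken
$t6=12%3=0
$t6=M[108]=5
$t6=5&15=5
$t4=108+4=112
$t1=1-1=0
cmp $t1, 0  (cmp 0,0)
bne again: not taken
sw $t6, (108) → M[108]=5
halt.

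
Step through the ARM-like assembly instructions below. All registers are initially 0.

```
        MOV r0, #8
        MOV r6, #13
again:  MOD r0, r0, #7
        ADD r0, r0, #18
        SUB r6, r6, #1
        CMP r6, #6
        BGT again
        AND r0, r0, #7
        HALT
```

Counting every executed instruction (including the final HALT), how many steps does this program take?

39

after MOV r0, #8: r0=8
after MOV r6, #13: r6=13
after MOD r0, r0, #7: r0=8%7=1
after ADD r0, r0, #18: r0=1+18=19
after SUB r6, r6, #1: r6=13-1=12
CMP r6, #6  (cmp 12,6)
BGT again: taken
after MOD r0, r0, #7: r0=19%7=5
after ADD r0, r0, #18: r0=5+18=23
after SUB r6, r6, #1: r6=12-1=11
CMP r6, #6  (cmp 11,6)
BGT again: taken
after MOD r0, r0, #7: r0=23%7=2
after ADD r0, r0, #18: r0=2+18=20
after SUB r6, r6, #1: r6=11-1=10
CMP r6, #6  (cmp 10,6)
BGT again: taken
after MOD r0, r0, #7: r0=20%7=6
after ADD r0, r0, #18: r0=6+18=24
after SUB r6, r6, #1: r6=10-1=9
CMP r6, #6  (cmp 9,6)
BGT again: taken
after MOD r0, r0, #7: r0=24%7=3
after ADD r0, r0, #18: r0=3+18=21
after SUB r6, r6, #1: r6=9-1=8
CMP r6, #6  (cmp 8,6)
BGT again: taken
after MOD r0, r0, #7: r0=21%7=0
after ADD r0, r0, #18: r0=0+18=18
after SUB r6, r6, #1: r6=8-1=7
CMP r6, #6  (cmp 7,6)
BGT again: taken
after MOD r0, r0, #7: r0=18%7=4
after ADD r0, r0, #18: r0=4+18=22
after SUB r6, r6, #1: r6=7-1=6
CMP r6, #6  (cmp 6,6)
BGT again: not taken
after AND r0, r0, #7: r0=22&7=6
halt.
Total executed instructions: 39.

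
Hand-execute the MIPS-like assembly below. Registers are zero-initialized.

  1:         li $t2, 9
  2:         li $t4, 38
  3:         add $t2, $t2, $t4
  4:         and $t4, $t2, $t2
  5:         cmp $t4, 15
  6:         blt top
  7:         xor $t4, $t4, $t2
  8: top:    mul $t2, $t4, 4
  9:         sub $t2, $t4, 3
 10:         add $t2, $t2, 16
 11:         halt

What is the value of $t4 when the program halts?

0

$t2=9
$t4=38
$t2=9+38=47
$t4=47&47=47
cmp $t4, 15  (cmp 47,15)
blt top: not taken
$t4=47^47=0
$t2=0*4=0
$t2=0-3=-3
$t2=(-3)+16=13
halt.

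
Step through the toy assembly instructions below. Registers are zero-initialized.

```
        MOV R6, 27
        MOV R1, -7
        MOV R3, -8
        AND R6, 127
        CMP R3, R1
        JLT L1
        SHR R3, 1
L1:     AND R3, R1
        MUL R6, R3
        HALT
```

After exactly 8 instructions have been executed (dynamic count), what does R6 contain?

R6=27
R1=-7
R3=-8
R6=27&127=27
CMP R3, R1  (cmp -8,-7)
JLT L1: taken
R3=(-8)&(-7)=-8
R6=27*(-8)=-216
After step 8: R6 = -216.

-216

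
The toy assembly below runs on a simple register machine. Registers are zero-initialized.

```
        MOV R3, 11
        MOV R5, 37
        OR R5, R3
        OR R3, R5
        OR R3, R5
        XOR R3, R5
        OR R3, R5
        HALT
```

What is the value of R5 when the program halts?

R3=11
R5=37
R5=37|11=47
R3=11|47=47
R3=47|47=47
R3=47^47=0
R3=0|47=47
halt.

47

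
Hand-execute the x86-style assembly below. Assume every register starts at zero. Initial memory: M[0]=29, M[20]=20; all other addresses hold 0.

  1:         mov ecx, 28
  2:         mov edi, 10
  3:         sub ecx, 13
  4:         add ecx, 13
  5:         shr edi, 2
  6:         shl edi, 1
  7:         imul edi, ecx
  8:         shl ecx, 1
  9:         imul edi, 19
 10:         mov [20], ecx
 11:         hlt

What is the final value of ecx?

after mov ecx, 28: ecx=28
after mov edi, 10: edi=10
after sub ecx, 13: ecx=28-13=15
after add ecx, 13: ecx=15+13=28
after shr edi, 2: edi=10>>2=2
after shl edi, 1: edi=2<<1=4
after imul edi, ecx: edi=4*28=112
after shl ecx, 1: ecx=28<<1=56
after imul edi, 19: edi=112*19=2128
mov [20], ecx → M[20]=56
halt.

56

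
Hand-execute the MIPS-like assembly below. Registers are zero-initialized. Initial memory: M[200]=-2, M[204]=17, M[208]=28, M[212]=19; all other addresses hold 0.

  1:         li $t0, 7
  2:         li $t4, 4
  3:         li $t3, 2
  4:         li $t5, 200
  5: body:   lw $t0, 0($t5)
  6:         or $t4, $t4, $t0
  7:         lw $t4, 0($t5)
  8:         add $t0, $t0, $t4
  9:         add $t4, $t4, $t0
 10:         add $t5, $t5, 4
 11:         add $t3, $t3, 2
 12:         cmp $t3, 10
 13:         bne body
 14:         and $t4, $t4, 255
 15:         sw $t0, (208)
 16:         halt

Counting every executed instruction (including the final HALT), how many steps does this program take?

43

li $t0, 7 → $t0=7
li $t4, 4 → $t4=4
li $t3, 2 → $t3=2
li $t5, 200 → $t5=200
lw $t0, 0($t5) → $t0=M[200]=-2
or $t4, $t4, $t0 → $t4=4|(-2)=-2
lw $t4, 0($t5) → $t4=M[200]=-2
add $t0, $t0, $t4 → $t0=(-2)+(-2)=-4
add $t4, $t4, $t0 → $t4=(-2)+(-4)=-6
add $t5, $t5, 4 → $t5=200+4=204
add $t3, $t3, 2 → $t3=2+2=4
cmp $t3, 10  (cmp 4,10)
bne body: taken
lw $t0, 0($t5) → $t0=M[204]=17
or $t4, $t4, $t0 → $t4=(-6)|17=-5
lw $t4, 0($t5) → $t4=M[204]=17
add $t0, $t0, $t4 → $t0=17+17=34
add $t4, $t4, $t0 → $t4=17+34=51
add $t5, $t5, 4 → $t5=204+4=208
add $t3, $t3, 2 → $t3=4+2=6
cmp $t3, 10  (cmp 6,10)
bne body: taken
lw $t0, 0($t5) → $t0=M[208]=28
or $t4, $t4, $t0 → $t4=51|28=63
lw $t4, 0($t5) → $t4=M[208]=28
add $t0, $t0, $t4 → $t0=28+28=56
add $t4, $t4, $t0 → $t4=28+56=84
add $t5, $t5, 4 → $t5=208+4=212
add $t3, $t3, 2 → $t3=6+2=8
cmp $t3, 10  (cmp 8,10)
bne body: taken
lw $t0, 0($t5) → $t0=M[212]=19
or $t4, $t4, $t0 → $t4=84|19=87
lw $t4, 0($t5) → $t4=M[212]=19
add $t0, $t0, $t4 → $t0=19+19=38
add $t4, $t4, $t0 → $t4=19+38=57
add $t5, $t5, 4 → $t5=212+4=216
add $t3, $t3, 2 → $t3=8+2=10
cmp $t3, 10  (cmp 10,10)
bne body: not taken
and $t4, $t4, 255 → $t4=57&255=57
sw $t0, (208) → M[208]=38
halt.
Total executed instructions: 43.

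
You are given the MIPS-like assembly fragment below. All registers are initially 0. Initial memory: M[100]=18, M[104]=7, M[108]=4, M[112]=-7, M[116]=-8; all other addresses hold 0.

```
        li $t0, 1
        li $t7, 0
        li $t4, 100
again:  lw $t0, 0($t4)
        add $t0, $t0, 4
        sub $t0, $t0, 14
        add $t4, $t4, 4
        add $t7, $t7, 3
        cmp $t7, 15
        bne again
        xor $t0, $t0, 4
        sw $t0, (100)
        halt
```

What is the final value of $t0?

-22

after li $t0, 1: $t0=1
after li $t7, 0: $t7=0
after li $t4, 100: $t4=100
after lw $t0, 0($t4): $t0=M[100]=18
after add $t0, $t0, 4: $t0=18+4=22
after sub $t0, $t0, 14: $t0=22-14=8
after add $t4, $t4, 4: $t4=100+4=104
after add $t7, $t7, 3: $t7=0+3=3
cmp $t7, 15  (cmp 3,15)
bne again: taken
after lw $t0, 0($t4): $t0=M[104]=7
after add $t0, $t0, 4: $t0=7+4=11
after sub $t0, $t0, 14: $t0=11-14=-3
after add $t4, $t4, 4: $t4=104+4=108
after add $t7, $t7, 3: $t7=3+3=6
cmp $t7, 15  (cmp 6,15)
bne again: taken
after lw $t0, 0($t4): $t0=M[108]=4
after add $t0, $t0, 4: $t0=4+4=8
after sub $t0, $t0, 14: $t0=8-14=-6
after add $t4, $t4, 4: $t4=108+4=112
after add $t7, $t7, 3: $t7=6+3=9
cmp $t7, 15  (cmp 9,15)
bne again: taken
after lw $t0, 0($t4): $t0=M[112]=-7
after add $t0, $t0, 4: $t0=(-7)+4=-3
after sub $t0, $t0, 14: $t0=(-3)-14=-17
after add $t4, $t4, 4: $t4=112+4=116
after add $t7, $t7, 3: $t7=9+3=12
cmp $t7, 15  (cmp 12,15)
bne again: taken
after lw $t0, 0($t4): $t0=M[116]=-8
after add $t0, $t0, 4: $t0=(-8)+4=-4
after sub $t0, $t0, 14: $t0=(-4)-14=-18
after add $t4, $t4, 4: $t4=116+4=120
after add $t7, $t7, 3: $t7=12+3=15
cmp $t7, 15  (cmp 15,15)
bne again: not taken
after xor $t0, $t0, 4: $t0=(-18)^4=-22
sw $t0, (100) → M[100]=-22
halt.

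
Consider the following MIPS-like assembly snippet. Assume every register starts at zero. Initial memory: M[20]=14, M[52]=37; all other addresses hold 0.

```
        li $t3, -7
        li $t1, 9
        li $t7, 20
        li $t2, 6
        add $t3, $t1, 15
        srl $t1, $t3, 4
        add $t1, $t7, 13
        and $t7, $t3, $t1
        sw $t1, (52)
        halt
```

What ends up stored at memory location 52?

$t3=-7
$t1=9
$t7=20
$t2=6
$t3=9+15=24
$t1=24>>4=1
$t1=20+13=33
$t7=24&33=0
sw $t1, (52) → M[52]=33
halt.

33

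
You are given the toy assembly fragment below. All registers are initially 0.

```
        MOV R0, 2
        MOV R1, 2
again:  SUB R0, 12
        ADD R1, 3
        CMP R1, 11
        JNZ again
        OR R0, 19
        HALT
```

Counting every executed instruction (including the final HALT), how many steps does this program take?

R0=2
R1=2
R0=2-12=-10
R1=2+3=5
CMP R1, 11  (cmp 5,11)
JNZ again: taken
R0=(-10)-12=-22
R1=5+3=8
CMP R1, 11  (cmp 8,11)
JNZ again: taken
R0=(-22)-12=-34
R1=8+3=11
CMP R1, 11  (cmp 11,11)
JNZ again: not taken
R0=(-34)|19=-33
halt.
Total executed instructions: 16.

16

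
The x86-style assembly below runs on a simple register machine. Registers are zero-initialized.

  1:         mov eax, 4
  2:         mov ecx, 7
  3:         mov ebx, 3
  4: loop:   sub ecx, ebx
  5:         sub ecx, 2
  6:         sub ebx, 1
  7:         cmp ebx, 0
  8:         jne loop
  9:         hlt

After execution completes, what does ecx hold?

mov eax, 4 → eax=4
mov ecx, 7 → ecx=7
mov ebx, 3 → ebx=3
sub ecx, ebx → ecx=7-3=4
sub ecx, 2 → ecx=4-2=2
sub ebx, 1 → ebx=3-1=2
cmp ebx, 0  (cmp 2,0)
jne loop: taken
sub ecx, ebx → ecx=2-2=0
sub ecx, 2 → ecx=0-2=-2
sub ebx, 1 → ebx=2-1=1
cmp ebx, 0  (cmp 1,0)
jne loop: taken
sub ecx, ebx → ecx=(-2)-1=-3
sub ecx, 2 → ecx=(-3)-2=-5
sub ebx, 1 → ebx=1-1=0
cmp ebx, 0  (cmp 0,0)
jne loop: not taken
halt.

-5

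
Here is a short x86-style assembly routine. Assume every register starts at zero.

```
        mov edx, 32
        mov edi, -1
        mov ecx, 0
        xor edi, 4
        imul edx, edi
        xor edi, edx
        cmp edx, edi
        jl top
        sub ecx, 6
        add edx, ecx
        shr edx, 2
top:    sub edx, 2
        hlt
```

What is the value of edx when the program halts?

after mov edx, 32: edx=32
after mov edi, -1: edi=-1
after mov ecx, 0: ecx=0
after xor edi, 4: edi=(-1)^4=-5
after imul edx, edi: edx=32*(-5)=-160
after xor edi, edx: edi=(-5)^(-160)=155
cmp edx, edi  (cmp -160,155)
jl top: taken
after sub edx, 2: edx=(-160)-2=-162
halt.

-162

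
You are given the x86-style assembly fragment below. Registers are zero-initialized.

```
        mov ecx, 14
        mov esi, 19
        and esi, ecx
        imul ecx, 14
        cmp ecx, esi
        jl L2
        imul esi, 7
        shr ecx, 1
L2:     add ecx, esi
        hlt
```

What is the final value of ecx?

112

mov ecx, 14 → ecx=14
mov esi, 19 → esi=19
and esi, ecx → esi=19&14=2
imul ecx, 14 → ecx=14*14=196
cmp ecx, esi  (cmp 196,2)
jl L2: not taken
imul esi, 7 → esi=2*7=14
shr ecx, 1 → ecx=196>>1=98
add ecx, esi → ecx=98+14=112
halt.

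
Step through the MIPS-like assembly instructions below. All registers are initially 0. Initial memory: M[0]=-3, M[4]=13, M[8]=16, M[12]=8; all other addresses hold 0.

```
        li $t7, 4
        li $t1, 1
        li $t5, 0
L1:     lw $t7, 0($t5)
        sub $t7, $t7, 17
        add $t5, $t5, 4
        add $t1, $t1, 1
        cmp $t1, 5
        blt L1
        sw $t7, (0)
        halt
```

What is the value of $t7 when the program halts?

-9

after li $t7, 4: $t7=4
after li $t1, 1: $t1=1
after li $t5, 0: $t5=0
after lw $t7, 0($t5): $t7=M[0]=-3
after sub $t7, $t7, 17: $t7=(-3)-17=-20
after add $t5, $t5, 4: $t5=0+4=4
after add $t1, $t1, 1: $t1=1+1=2
cmp $t1, 5  (cmp 2,5)
blt L1: taken
after lw $t7, 0($t5): $t7=M[4]=13
after sub $t7, $t7, 17: $t7=13-17=-4
after add $t5, $t5, 4: $t5=4+4=8
after add $t1, $t1, 1: $t1=2+1=3
cmp $t1, 5  (cmp 3,5)
blt L1: taken
after lw $t7, 0($t5): $t7=M[8]=16
after sub $t7, $t7, 17: $t7=16-17=-1
after add $t5, $t5, 4: $t5=8+4=12
after add $t1, $t1, 1: $t1=3+1=4
cmp $t1, 5  (cmp 4,5)
blt L1: taken
after lw $t7, 0($t5): $t7=M[12]=8
after sub $t7, $t7, 17: $t7=8-17=-9
after add $t5, $t5, 4: $t5=12+4=16
after add $t1, $t1, 1: $t1=4+1=5
cmp $t1, 5  (cmp 5,5)
blt L1: not taken
sw $t7, (0) → M[0]=-9
halt.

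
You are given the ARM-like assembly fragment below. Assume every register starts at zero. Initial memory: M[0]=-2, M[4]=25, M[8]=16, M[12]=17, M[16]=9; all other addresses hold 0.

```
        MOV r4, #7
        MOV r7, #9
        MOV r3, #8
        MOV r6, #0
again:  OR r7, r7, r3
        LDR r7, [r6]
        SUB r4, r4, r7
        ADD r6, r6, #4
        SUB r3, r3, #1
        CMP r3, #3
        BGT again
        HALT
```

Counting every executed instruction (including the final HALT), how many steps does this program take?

40

after MOV r4, #7: r4=7
after MOV r7, #9: r7=9
after MOV r3, #8: r3=8
after MOV r6, #0: r6=0
after OR r7, r7, r3: r7=9|8=9
after LDR r7, [r6]: r7=M[0]=-2
after SUB r4, r4, r7: r4=7-(-2)=9
after ADD r6, r6, #4: r6=0+4=4
after SUB r3, r3, #1: r3=8-1=7
CMP r3, #3  (cmp 7,3)
BGT again: taken
after OR r7, r7, r3: r7=(-2)|7=-1
after LDR r7, [r6]: r7=M[4]=25
after SUB r4, r4, r7: r4=9-25=-16
after ADD r6, r6, #4: r6=4+4=8
after SUB r3, r3, #1: r3=7-1=6
CMP r3, #3  (cmp 6,3)
BGT again: taken
after OR r7, r7, r3: r7=25|6=31
after LDR r7, [r6]: r7=M[8]=16
after SUB r4, r4, r7: r4=(-16)-16=-32
after ADD r6, r6, #4: r6=8+4=12
after SUB r3, r3, #1: r3=6-1=5
CMP r3, #3  (cmp 5,3)
BGT again: taken
after OR r7, r7, r3: r7=16|5=21
after LDR r7, [r6]: r7=M[12]=17
after SUB r4, r4, r7: r4=(-32)-17=-49
after ADD r6, r6, #4: r6=12+4=16
after SUB r3, r3, #1: r3=5-1=4
CMP r3, #3  (cmp 4,3)
BGT again: taken
after OR r7, r7, r3: r7=17|4=21
after LDR r7, [r6]: r7=M[16]=9
after SUB r4, r4, r7: r4=(-49)-9=-58
after ADD r6, r6, #4: r6=16+4=20
after SUB r3, r3, #1: r3=4-1=3
CMP r3, #3  (cmp 3,3)
BGT again: not taken
halt.
Total executed instructions: 40.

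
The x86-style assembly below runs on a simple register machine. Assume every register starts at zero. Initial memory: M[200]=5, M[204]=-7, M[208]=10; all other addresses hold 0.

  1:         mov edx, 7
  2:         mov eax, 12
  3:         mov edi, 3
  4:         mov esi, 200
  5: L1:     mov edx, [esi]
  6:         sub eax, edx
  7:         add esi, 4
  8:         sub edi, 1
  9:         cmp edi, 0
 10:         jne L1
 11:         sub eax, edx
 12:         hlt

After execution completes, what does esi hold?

edx=7
eax=12
edi=3
esi=200
edx=M[200]=5
eax=12-5=7
esi=200+4=204
edi=3-1=2
cmp edi, 0  (cmp 2,0)
jne L1: taken
edx=M[204]=-7
eax=7-(-7)=14
esi=204+4=208
edi=2-1=1
cmp edi, 0  (cmp 1,0)
jne L1: taken
edx=M[208]=10
eax=14-10=4
esi=208+4=212
edi=1-1=0
cmp edi, 0  (cmp 0,0)
jne L1: not taken
eax=4-10=-6
halt.

212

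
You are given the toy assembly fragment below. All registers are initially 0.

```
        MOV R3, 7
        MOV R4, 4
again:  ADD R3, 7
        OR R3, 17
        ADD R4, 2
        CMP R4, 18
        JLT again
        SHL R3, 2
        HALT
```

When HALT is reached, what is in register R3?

after MOV R3, 7: R3=7
after MOV R4, 4: R4=4
after ADD R3, 7: R3=7+7=14
after OR R3, 17: R3=14|17=31
after ADD R4, 2: R4=4+2=6
CMP R4, 18  (cmp 6,18)
JLT again: taken
after ADD R3, 7: R3=31+7=38
after OR R3, 17: R3=38|17=55
after ADD R4, 2: R4=6+2=8
CMP R4, 18  (cmp 8,18)
JLT again: taken
after ADD R3, 7: R3=55+7=62
after OR R3, 17: R3=62|17=63
after ADD R4, 2: R4=8+2=10
CMP R4, 18  (cmp 10,18)
JLT again: taken
after ADD R3, 7: R3=63+7=70
after OR R3, 17: R3=70|17=87
after ADD R4, 2: R4=10+2=12
CMP R4, 18  (cmp 12,18)
JLT again: taken
after ADD R3, 7: R3=87+7=94
after OR R3, 17: R3=94|17=95
after ADD R4, 2: R4=12+2=14
CMP R4, 18  (cmp 14,18)
JLT again: taken
after ADD R3, 7: R3=95+7=102
after OR R3, 17: R3=102|17=119
after ADD R4, 2: R4=14+2=16
CMP R4, 18  (cmp 16,18)
JLT again: taken
after ADD R3, 7: R3=119+7=126
after OR R3, 17: R3=126|17=127
after ADD R4, 2: R4=16+2=18
CMP R4, 18  (cmp 18,18)
JLT again: not taken
after SHL R3, 2: R3=127<<2=508
halt.

508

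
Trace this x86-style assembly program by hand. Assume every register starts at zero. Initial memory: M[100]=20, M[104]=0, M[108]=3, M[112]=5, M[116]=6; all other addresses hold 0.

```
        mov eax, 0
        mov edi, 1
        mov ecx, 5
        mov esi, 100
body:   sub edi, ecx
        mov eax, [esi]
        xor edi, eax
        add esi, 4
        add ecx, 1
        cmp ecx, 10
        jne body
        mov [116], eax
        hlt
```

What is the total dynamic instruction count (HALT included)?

after mov eax, 0: eax=0
after mov edi, 1: edi=1
after mov ecx, 5: ecx=5
after mov esi, 100: esi=100
after sub edi, ecx: edi=1-5=-4
after mov eax, [esi]: eax=M[100]=20
after xor edi, eax: edi=(-4)^20=-24
after add esi, 4: esi=100+4=104
after add ecx, 1: ecx=5+1=6
cmp ecx, 10  (cmp 6,10)
jne body: taken
after sub edi, ecx: edi=(-24)-6=-30
after mov eax, [esi]: eax=M[104]=0
after xor edi, eax: edi=(-30)^0=-30
after add esi, 4: esi=104+4=108
after add ecx, 1: ecx=6+1=7
cmp ecx, 10  (cmp 7,10)
jne body: taken
after sub edi, ecx: edi=(-30)-7=-37
after mov eax, [esi]: eax=M[108]=3
after xor edi, eax: edi=(-37)^3=-40
after add esi, 4: esi=108+4=112
after add ecx, 1: ecx=7+1=8
cmp ecx, 10  (cmp 8,10)
jne body: taken
after sub edi, ecx: edi=(-40)-8=-48
after mov eax, [esi]: eax=M[112]=5
after xor edi, eax: edi=(-48)^5=-43
after add esi, 4: esi=112+4=116
after add ecx, 1: ecx=8+1=9
cmp ecx, 10  (cmp 9,10)
jne body: taken
after sub edi, ecx: edi=(-43)-9=-52
after mov eax, [esi]: eax=M[116]=6
after xor edi, eax: edi=(-52)^6=-54
after add esi, 4: esi=116+4=120
after add ecx, 1: ecx=9+1=10
cmp ecx, 10  (cmp 10,10)
jne body: not taken
mov [116], eax → M[116]=6
halt.
Total executed instructions: 41.

41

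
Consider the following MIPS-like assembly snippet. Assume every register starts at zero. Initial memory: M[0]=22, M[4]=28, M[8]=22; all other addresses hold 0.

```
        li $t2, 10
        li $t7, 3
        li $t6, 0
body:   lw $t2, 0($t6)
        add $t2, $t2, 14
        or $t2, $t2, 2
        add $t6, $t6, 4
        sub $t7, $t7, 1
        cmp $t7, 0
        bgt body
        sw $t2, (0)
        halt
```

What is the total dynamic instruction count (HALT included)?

after li $t2, 10: $t2=10
after li $t7, 3: $t7=3
after li $t6, 0: $t6=0
after lw $t2, 0($t6): $t2=M[0]=22
after add $t2, $t2, 14: $t2=22+14=36
after or $t2, $t2, 2: $t2=36|2=38
after add $t6, $t6, 4: $t6=0+4=4
after sub $t7, $t7, 1: $t7=3-1=2
cmp $t7, 0  (cmp 2,0)
bgt body: taken
after lw $t2, 0($t6): $t2=M[4]=28
after add $t2, $t2, 14: $t2=28+14=42
after or $t2, $t2, 2: $t2=42|2=42
after add $t6, $t6, 4: $t6=4+4=8
after sub $t7, $t7, 1: $t7=2-1=1
cmp $t7, 0  (cmp 1,0)
bgt body: taken
after lw $t2, 0($t6): $t2=M[8]=22
after add $t2, $t2, 14: $t2=22+14=36
after or $t2, $t2, 2: $t2=36|2=38
after add $t6, $t6, 4: $t6=8+4=12
after sub $t7, $t7, 1: $t7=1-1=0
cmp $t7, 0  (cmp 0,0)
bgt body: not taken
sw $t2, (0) → M[0]=38
halt.
Total executed instructions: 26.

26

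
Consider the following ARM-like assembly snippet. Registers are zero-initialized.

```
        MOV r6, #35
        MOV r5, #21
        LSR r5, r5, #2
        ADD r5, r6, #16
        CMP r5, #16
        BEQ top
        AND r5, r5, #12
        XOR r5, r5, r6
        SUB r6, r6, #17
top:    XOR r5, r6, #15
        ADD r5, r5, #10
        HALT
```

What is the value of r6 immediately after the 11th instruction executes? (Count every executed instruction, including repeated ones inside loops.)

18

r6=35
r5=21
r5=21>>2=5
r5=35+16=51
CMP r5, #16  (cmp 51,16)
BEQ top: not taken
r5=51&12=0
r5=0^35=35
r6=35-17=18
r5=18^15=29
r5=29+10=39
After step 11: r6 = 18.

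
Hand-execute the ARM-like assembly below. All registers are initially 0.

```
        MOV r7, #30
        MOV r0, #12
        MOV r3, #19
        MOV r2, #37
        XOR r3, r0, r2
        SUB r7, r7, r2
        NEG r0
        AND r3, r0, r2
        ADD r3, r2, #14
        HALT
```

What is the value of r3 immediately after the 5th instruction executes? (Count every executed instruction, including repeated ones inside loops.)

41

after MOV r7, #30: r7=30
after MOV r0, #12: r0=12
after MOV r3, #19: r3=19
after MOV r2, #37: r2=37
after XOR r3, r0, r2: r3=12^37=41
After step 5: r3 = 41.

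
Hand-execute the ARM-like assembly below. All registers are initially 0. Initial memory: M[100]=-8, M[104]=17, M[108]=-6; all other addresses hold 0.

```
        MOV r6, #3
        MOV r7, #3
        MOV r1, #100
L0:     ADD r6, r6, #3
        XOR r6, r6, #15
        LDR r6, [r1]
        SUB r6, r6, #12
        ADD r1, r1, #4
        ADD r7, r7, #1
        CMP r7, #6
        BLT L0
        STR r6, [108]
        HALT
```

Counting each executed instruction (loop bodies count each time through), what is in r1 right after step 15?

104

after MOV r6, #3: r6=3
after MOV r7, #3: r7=3
after MOV r1, #100: r1=100
after ADD r6, r6, #3: r6=3+3=6
after XOR r6, r6, #15: r6=6^15=9
after LDR r6, [r1]: r6=M[100]=-8
after SUB r6, r6, #12: r6=(-8)-12=-20
after ADD r1, r1, #4: r1=100+4=104
after ADD r7, r7, #1: r7=3+1=4
CMP r7, #6  (cmp 4,6)
BLT L0: taken
after ADD r6, r6, #3: r6=(-20)+3=-17
after XOR r6, r6, #15: r6=(-17)^15=-32
after LDR r6, [r1]: r6=M[104]=17
after SUB r6, r6, #12: r6=17-12=5
After step 15: r1 = 104.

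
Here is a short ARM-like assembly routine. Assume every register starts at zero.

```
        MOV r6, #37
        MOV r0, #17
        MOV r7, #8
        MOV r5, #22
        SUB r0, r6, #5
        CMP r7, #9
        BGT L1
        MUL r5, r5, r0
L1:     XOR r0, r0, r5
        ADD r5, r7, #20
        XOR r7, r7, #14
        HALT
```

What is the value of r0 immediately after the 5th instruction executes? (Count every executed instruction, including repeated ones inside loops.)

r6=37
r0=17
r7=8
r5=22
r0=37-5=32
After step 5: r0 = 32.

32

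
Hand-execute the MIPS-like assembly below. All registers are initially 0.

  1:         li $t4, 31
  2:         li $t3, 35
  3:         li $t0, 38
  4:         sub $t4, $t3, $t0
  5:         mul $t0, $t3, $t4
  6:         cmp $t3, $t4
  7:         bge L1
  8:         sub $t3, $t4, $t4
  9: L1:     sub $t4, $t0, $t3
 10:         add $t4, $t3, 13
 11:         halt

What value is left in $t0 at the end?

-105

after li $t4, 31: $t4=31
after li $t3, 35: $t3=35
after li $t0, 38: $t0=38
after sub $t4, $t3, $t0: $t4=35-38=-3
after mul $t0, $t3, $t4: $t0=35*(-3)=-105
cmp $t3, $t4  (cmp 35,-3)
bge L1: taken
after sub $t4, $t0, $t3: $t4=(-105)-35=-140
after add $t4, $t3, 13: $t4=35+13=48
halt.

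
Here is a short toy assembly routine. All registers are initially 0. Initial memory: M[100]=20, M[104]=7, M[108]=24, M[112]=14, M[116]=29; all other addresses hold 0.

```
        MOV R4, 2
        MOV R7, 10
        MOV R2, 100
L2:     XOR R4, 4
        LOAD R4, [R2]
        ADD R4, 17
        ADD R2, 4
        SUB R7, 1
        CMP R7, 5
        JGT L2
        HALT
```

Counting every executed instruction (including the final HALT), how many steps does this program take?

39

after MOV R4, 2: R4=2
after MOV R7, 10: R7=10
after MOV R2, 100: R2=100
after XOR R4, 4: R4=2^4=6
after LOAD R4, [R2]: R4=M[100]=20
after ADD R4, 17: R4=20+17=37
after ADD R2, 4: R2=100+4=104
after SUB R7, 1: R7=10-1=9
CMP R7, 5  (cmp 9,5)
JGT L2: taken
after XOR R4, 4: R4=37^4=33
after LOAD R4, [R2]: R4=M[104]=7
after ADD R4, 17: R4=7+17=24
after ADD R2, 4: R2=104+4=108
after SUB R7, 1: R7=9-1=8
CMP R7, 5  (cmp 8,5)
JGT L2: taken
after XOR R4, 4: R4=24^4=28
after LOAD R4, [R2]: R4=M[108]=24
after ADD R4, 17: R4=24+17=41
after ADD R2, 4: R2=108+4=112
after SUB R7, 1: R7=8-1=7
CMP R7, 5  (cmp 7,5)
JGT L2: taken
after XOR R4, 4: R4=41^4=45
after LOAD R4, [R2]: R4=M[112]=14
after ADD R4, 17: R4=14+17=31
after ADD R2, 4: R2=112+4=116
after SUB R7, 1: R7=7-1=6
CMP R7, 5  (cmp 6,5)
JGT L2: taken
after XOR R4, 4: R4=31^4=27
after LOAD R4, [R2]: R4=M[116]=29
after ADD R4, 17: R4=29+17=46
after ADD R2, 4: R2=116+4=120
after SUB R7, 1: R7=6-1=5
CMP R7, 5  (cmp 5,5)
JGT L2: not taken
halt.
Total executed instructions: 39.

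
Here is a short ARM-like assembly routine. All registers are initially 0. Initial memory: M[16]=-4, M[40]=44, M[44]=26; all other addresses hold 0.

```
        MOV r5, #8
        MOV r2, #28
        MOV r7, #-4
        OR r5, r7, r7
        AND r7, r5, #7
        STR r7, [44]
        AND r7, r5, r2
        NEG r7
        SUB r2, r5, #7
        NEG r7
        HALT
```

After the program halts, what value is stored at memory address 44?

r5=8
r2=28
r7=-4
r5=(-4)|(-4)=-4
r7=(-4)&7=4
STR r7, [44] → M[44]=4
r7=(-4)&28=28
r7=-(28)=-28
r2=(-4)-7=-11
r7=-(-28)=28
halt.

4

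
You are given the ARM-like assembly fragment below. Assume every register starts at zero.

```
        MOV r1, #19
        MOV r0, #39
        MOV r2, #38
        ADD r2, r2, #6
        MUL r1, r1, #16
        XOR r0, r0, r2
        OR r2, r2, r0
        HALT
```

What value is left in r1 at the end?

304

MOV r1, #19 → r1=19
MOV r0, #39 → r0=39
MOV r2, #38 → r2=38
ADD r2, r2, #6 → r2=38+6=44
MUL r1, r1, #16 → r1=19*16=304
XOR r0, r0, r2 → r0=39^44=11
OR r2, r2, r0 → r2=44|11=47
halt.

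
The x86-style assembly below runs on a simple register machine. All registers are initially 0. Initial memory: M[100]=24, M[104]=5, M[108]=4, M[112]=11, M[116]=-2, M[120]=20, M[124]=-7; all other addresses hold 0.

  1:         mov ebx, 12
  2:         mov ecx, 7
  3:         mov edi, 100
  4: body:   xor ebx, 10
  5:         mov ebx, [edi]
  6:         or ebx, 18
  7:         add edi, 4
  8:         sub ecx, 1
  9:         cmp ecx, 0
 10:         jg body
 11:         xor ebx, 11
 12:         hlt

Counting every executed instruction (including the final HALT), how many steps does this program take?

ebx=12
ecx=7
edi=100
ebx=12^10=6
ebx=M[100]=24
ebx=24|18=26
edi=100+4=104
ecx=7-1=6
cmp ecx, 0  (cmp 6,0)
jg body: taken
ebx=26^10=16
ebx=M[104]=5
ebx=5|18=23
edi=104+4=108
ecx=6-1=5
cmp ecx, 0  (cmp 5,0)
jg body: taken
ebx=23^10=29
ebx=M[108]=4
ebx=4|18=22
edi=108+4=112
ecx=5-1=4
cmp ecx, 0  (cmp 4,0)
jg body: taken
ebx=22^10=28
ebx=M[112]=11
ebx=11|18=27
edi=112+4=116
ecx=4-1=3
cmp ecx, 0  (cmp 3,0)
jg body: taken
ebx=27^10=17
ebx=M[116]=-2
ebx=(-2)|18=-2
edi=116+4=120
ecx=3-1=2
cmp ecx, 0  (cmp 2,0)
jg body: taken
ebx=(-2)^10=-12
ebx=M[120]=20
ebx=20|18=22
edi=120+4=124
ecx=2-1=1
cmp ecx, 0  (cmp 1,0)
jg body: taken
ebx=22^10=28
ebx=M[124]=-7
ebx=(-7)|18=-5
edi=124+4=128
ecx=1-1=0
cmp ecx, 0  (cmp 0,0)
jg body: not taken
ebx=(-5)^11=-16
halt.
Total executed instructions: 54.

54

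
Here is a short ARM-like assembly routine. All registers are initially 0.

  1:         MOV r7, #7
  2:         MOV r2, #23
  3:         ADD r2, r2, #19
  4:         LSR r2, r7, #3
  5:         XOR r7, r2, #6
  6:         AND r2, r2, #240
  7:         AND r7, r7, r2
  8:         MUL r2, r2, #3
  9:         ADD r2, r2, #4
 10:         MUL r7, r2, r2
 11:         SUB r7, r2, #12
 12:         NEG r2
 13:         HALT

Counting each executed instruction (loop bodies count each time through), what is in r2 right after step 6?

0

MOV r7, #7 → r7=7
MOV r2, #23 → r2=23
ADD r2, r2, #19 → r2=23+19=42
LSR r2, r7, #3 → r2=7>>3=0
XOR r7, r2, #6 → r7=0^6=6
AND r2, r2, #240 → r2=0&240=0
After step 6: r2 = 0.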